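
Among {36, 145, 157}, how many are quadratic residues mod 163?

2

(36/163) = +1 → QR.
(145/163) = +1 → QR.
(157/163) = -1 → non-residue.
Total quadratic residues among the 3: 2.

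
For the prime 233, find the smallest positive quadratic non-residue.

3

(2/233) = +1, so 2 is a residue.
(3/233) = −1, so 3 is the smallest positive non-residue mod 233.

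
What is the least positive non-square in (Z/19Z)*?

2

(2/19) = −1, so 2 is the smallest positive non-residue mod 19.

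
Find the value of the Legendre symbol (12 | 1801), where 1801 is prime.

1

Pull out 2^2: since 1801 ≡ 1 (mod 8), (2/1801) = +1, so (2/1801)^2 = +1.
Reciprocity: 3 ≡ 3 and 1801 ≡ 1 (mod 4), so (3/1801) = +(1801/3).
Reduce top mod 3: now compute (1/3).
Reached (1/3) = 1. Collecting the sign flips along the way, the symbol is +1.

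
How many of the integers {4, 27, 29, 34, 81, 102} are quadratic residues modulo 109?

6

(4/109) = +1 → QR.
(27/109) = +1 → QR.
(29/109) = +1 → QR.
(34/109) = +1 → QR.
(81/109) = +1 → QR.
(102/109) = +1 → QR.
Total quadratic residues among the 6: 6.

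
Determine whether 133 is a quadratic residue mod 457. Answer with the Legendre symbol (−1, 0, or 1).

Reciprocity: 133 ≡ 1 and 457 ≡ 1 (mod 4), so (133/457) = +(457/133).
Reduce top mod 133: now compute (58/133).
Pull out 2: since 133 ≡ 5 (mod 8), (2/133) = -1.
Reciprocity: 29 ≡ 1 and 133 ≡ 1 (mod 4), so (29/133) = +(133/29).
Reduce top mod 29: now compute (17/29).
Reciprocity: 17 ≡ 1 and 29 ≡ 1 (mod 4), so (17/29) = +(29/17).
Reduce top mod 17: now compute (12/17).
Pull out 2^2: since 17 ≡ 1 (mod 8), (2/17) = +1, so (2/17)^2 = +1.
Reciprocity: 3 ≡ 3 and 17 ≡ 1 (mod 4), so (3/17) = +(17/3).
Reduce top mod 3: now compute (2/3).
Pull out 2: since 3 ≡ 3 (mod 8), (2/3) = -1.
Reached (1/3) = 1. Collecting the sign flips along the way, the symbol is +1.

1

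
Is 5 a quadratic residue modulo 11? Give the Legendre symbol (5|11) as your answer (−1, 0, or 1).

1

Reciprocity: 5 ≡ 1 and 11 ≡ 3 (mod 4), so (5/11) = +(11/5).
Reduce top mod 5: now compute (1/5).
Reached (1/5) = 1. Collecting the sign flips along the way, the symbol is +1.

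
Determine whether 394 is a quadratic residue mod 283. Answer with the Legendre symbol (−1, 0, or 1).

First reduce: 394 ≡ 111 (mod 283).
Reciprocity: 111 ≡ 3 and 283 ≡ 3 (mod 4), so (111/283) = −(283/111).
Reduce top mod 111: now compute (61/111).
Reciprocity: 61 ≡ 1 and 111 ≡ 3 (mod 4), so (61/111) = +(111/61).
Reduce top mod 61: now compute (50/61).
Pull out 2: since 61 ≡ 5 (mod 8), (2/61) = -1.
Reciprocity: 25 ≡ 1 and 61 ≡ 1 (mod 4), so (25/61) = +(61/25).
Reduce top mod 25: now compute (11/25).
Reciprocity: 11 ≡ 3 and 25 ≡ 1 (mod 4), so (11/25) = +(25/11).
Reduce top mod 11: now compute (3/11).
Reciprocity: 3 ≡ 3 and 11 ≡ 3 (mod 4), so (3/11) = −(11/3).
Reduce top mod 3: now compute (2/3).
Pull out 2: since 3 ≡ 3 (mod 8), (2/3) = -1.
Reached (1/3) = 1. Collecting the sign flips along the way, the symbol is +1.

1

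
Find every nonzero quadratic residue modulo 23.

Square k = 1,…,11 (k and 23−k give the same square):
1²=1, 2²=4, 3²=9, 4²=16, 5²≡2, 6²≡13, 7²≡3, 8²≡18, 9²≡12, 10²≡8, 11²≡6 (mod 23).
So the quadratic residues mod 23 are {1, 2, 3, 4, 6, 8, 9, 12, 13, 16, 18}.

1, 2, 3, 4, 6, 8, 9, 12, 13, 16, 18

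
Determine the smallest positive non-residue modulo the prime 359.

(2/359) = +1, so 2 is a residue.
(3/359) = +1, so 3 is a residue.
(4/359) = +1, so 4 is a residue.
(5/359) = +1, so 5 is a residue.
(6/359) = +1, so 6 is a residue.
(7/359) = −1, so 7 is the smallest positive non-residue mod 359.

7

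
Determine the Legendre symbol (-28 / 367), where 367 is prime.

-1

First reduce: -28 ≡ 339 (mod 367).
Reciprocity: 339 ≡ 3 and 367 ≡ 3 (mod 4), so (339/367) = −(367/339).
Reduce top mod 339: now compute (28/339).
Pull out 2^2: since 339 ≡ 3 (mod 8), (2/339) = -1, so (2/339)^2 = +1.
Reciprocity: 7 ≡ 3 and 339 ≡ 3 (mod 4), so (7/339) = −(339/7).
Reduce top mod 7: now compute (3/7).
Reciprocity: 3 ≡ 3 and 7 ≡ 3 (mod 4), so (3/7) = −(7/3).
Reduce top mod 3: now compute (1/3).
Reached (1/3) = 1. Collecting the sign flips along the way, the symbol is -1.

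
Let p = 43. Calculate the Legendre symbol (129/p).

First reduce: 129 ≡ 0 (mod 43).
Top reduces to 0: gcd > 1, so the symbol is 0.

0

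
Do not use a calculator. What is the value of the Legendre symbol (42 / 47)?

1

Pull out 2: since 47 ≡ 7 (mod 8), (2/47) = +1.
Reciprocity: 21 ≡ 1 and 47 ≡ 3 (mod 4), so (21/47) = +(47/21).
Reduce top mod 21: now compute (5/21).
Reciprocity: 5 ≡ 1 and 21 ≡ 1 (mod 4), so (5/21) = +(21/5).
Reduce top mod 5: now compute (1/5).
Reached (1/5) = 1. Collecting the sign flips along the way, the symbol is +1.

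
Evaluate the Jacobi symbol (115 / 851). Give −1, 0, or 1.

0

Reciprocity: 115 ≡ 3 and 851 ≡ 3 (mod 4), so (115/851) = −(851/115).
Reduce top mod 115: now compute (46/115).
Pull out 2: since 115 ≡ 3 (mod 8), (2/115) = -1.
Reciprocity: 23 ≡ 3 and 115 ≡ 3 (mod 4), so (23/115) = −(115/23).
Reduce top mod 23: now compute (0/23).
Top reduces to 0: gcd > 1, so the symbol is 0.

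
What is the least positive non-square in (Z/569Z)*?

(2/569) = +1, so 2 is a residue.
(3/569) = −1, so 3 is the smallest positive non-residue mod 569.

3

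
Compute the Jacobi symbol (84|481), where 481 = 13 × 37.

-1

Pull out 2^2: since 481 ≡ 1 (mod 8), (2/481) = +1, so (2/481)^2 = +1.
Reciprocity: 21 ≡ 1 and 481 ≡ 1 (mod 4), so (21/481) = +(481/21).
Reduce top mod 21: now compute (19/21).
Reciprocity: 19 ≡ 3 and 21 ≡ 1 (mod 4), so (19/21) = +(21/19).
Reduce top mod 19: now compute (2/19).
Pull out 2: since 19 ≡ 3 (mod 8), (2/19) = -1.
Reached (1/19) = 1. Collecting the sign flips along the way, the symbol is -1.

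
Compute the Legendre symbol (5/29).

1

Euler's criterion: (5/29) ≡ 5^14 (mod 29).
5^2 ≡ 25 (mod 29)
5^4 ≡ 16 (mod 29)
5^8 ≡ 24 (mod 29)
5^14 = 5^(8+4+2) ≡ 1 (mod 29).
Result is 1, so (5/29) = 1.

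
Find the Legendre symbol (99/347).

1

Reciprocity: 99 ≡ 3 and 347 ≡ 3 (mod 4), so (99/347) = −(347/99).
Reduce top mod 99: now compute (50/99).
Pull out 2: since 99 ≡ 3 (mod 8), (2/99) = -1.
Reciprocity: 25 ≡ 1 and 99 ≡ 3 (mod 4), so (25/99) = +(99/25).
Reduce top mod 25: now compute (24/25).
Pull out 2^3: since 25 ≡ 1 (mod 8), (2/25) = +1, so (2/25)^3 = +1.
Reciprocity: 3 ≡ 3 and 25 ≡ 1 (mod 4), so (3/25) = +(25/3).
Reduce top mod 3: now compute (1/3).
Reached (1/3) = 1. Collecting the sign flips along the way, the symbol is +1.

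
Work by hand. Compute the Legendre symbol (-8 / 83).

1

First reduce: -8 ≡ 75 (mod 83).
Reciprocity: 75 ≡ 3 and 83 ≡ 3 (mod 4), so (75/83) = −(83/75).
Reduce top mod 75: now compute (8/75).
Pull out 2^3: since 75 ≡ 3 (mod 8), (2/75) = -1, so (2/75)^3 = -1.
Reached (1/75) = 1. Collecting the sign flips along the way, the symbol is +1.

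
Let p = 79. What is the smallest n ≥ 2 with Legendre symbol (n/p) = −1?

3

(2/79) = +1, so 2 is a residue.
(3/79) = −1, so 3 is the smallest positive non-residue mod 79.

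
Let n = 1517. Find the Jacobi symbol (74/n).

0

Pull out 2: since 1517 ≡ 5 (mod 8), (2/1517) = -1.
Reciprocity: 37 ≡ 1 and 1517 ≡ 1 (mod 4), so (37/1517) = +(1517/37).
Reduce top mod 37: now compute (0/37).
Top reduces to 0: gcd > 1, so the symbol is 0.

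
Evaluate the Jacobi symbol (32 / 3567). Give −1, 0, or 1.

1

Pull out 2^5: since 3567 ≡ 7 (mod 8), (2/3567) = +1, so (2/3567)^5 = +1.
Reached (1/3567) = 1. Collecting the sign flips along the way, the symbol is +1.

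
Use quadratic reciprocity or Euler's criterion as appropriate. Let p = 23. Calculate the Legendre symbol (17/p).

Reciprocity: 17 ≡ 1 and 23 ≡ 3 (mod 4), so (17/23) = +(23/17).
Reduce top mod 17: now compute (6/17).
Pull out 2: since 17 ≡ 1 (mod 8), (2/17) = +1.
Reciprocity: 3 ≡ 3 and 17 ≡ 1 (mod 4), so (3/17) = +(17/3).
Reduce top mod 3: now compute (2/3).
Pull out 2: since 3 ≡ 3 (mod 8), (2/3) = -1.
Reached (1/3) = 1. Collecting the sign flips along the way, the symbol is -1.

-1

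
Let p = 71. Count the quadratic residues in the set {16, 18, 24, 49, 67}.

4

(16/71) = +1 → QR.
(18/71) = +1 → QR.
(24/71) = +1 → QR.
(49/71) = +1 → QR.
(67/71) = -1 → non-residue.
Total quadratic residues among the 5: 4.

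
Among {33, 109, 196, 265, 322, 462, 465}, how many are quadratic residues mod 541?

5

(33/541) = -1 → non-residue.
(109/541) = +1 → QR.
(196/541) = +1 → QR.
(265/541) = +1 → QR.
(322/541) = -1 → non-residue.
(462/541) = +1 → QR.
(465/541) = +1 → QR.
Total quadratic residues among the 7: 5.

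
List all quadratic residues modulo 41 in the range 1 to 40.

1,2,4,5,8,9,10,16,18,20,21,23,25,31,32,33,36,37,39,40

Square k = 1,…,20 (k and 41−k give the same square):
1²=1, 2²=4, 3²=9, 4²=16, 5²=25, 6²=36, 7²≡8, 8²≡23, 9²≡40, 10²≡18, 11²≡39, 12²≡21, 13²≡5, 14²≡32, 15²≡20, 16²≡10, 17²≡2, 18²≡37, 19²≡33, 20²≡31 (mod 41).
So the quadratic residues mod 41 are {1, 2, 4, 5, 8, 9, 10, 16, 18, 20, 21, 23, 25, 31, 32, 33, 36, 37, 39, 40}.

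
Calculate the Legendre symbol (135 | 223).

1

Reciprocity: 135 ≡ 3 and 223 ≡ 3 (mod 4), so (135/223) = −(223/135).
Reduce top mod 135: now compute (88/135).
Pull out 2^3: since 135 ≡ 7 (mod 8), (2/135) = +1, so (2/135)^3 = +1.
Reciprocity: 11 ≡ 3 and 135 ≡ 3 (mod 4), so (11/135) = −(135/11).
Reduce top mod 11: now compute (3/11).
Reciprocity: 3 ≡ 3 and 11 ≡ 3 (mod 4), so (3/11) = −(11/3).
Reduce top mod 3: now compute (2/3).
Pull out 2: since 3 ≡ 3 (mod 8), (2/3) = -1.
Reached (1/3) = 1. Collecting the sign flips along the way, the symbol is +1.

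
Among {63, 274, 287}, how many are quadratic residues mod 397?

1

(63/397) = -1 → non-residue.
(274/397) = -1 → non-residue.
(287/397) = +1 → QR.
Total quadratic residues among the 3: 1.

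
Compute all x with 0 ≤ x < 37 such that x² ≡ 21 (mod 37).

37 ≡ 1 (mod 4), so we find a root by search.
Trying successive values, 13² = 169 ≡ 21 (mod 37). The other root is 37 − 13 = 24.

13, 24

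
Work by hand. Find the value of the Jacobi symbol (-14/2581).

First reduce: -14 ≡ 2567 (mod 2581).
Reciprocity: 2567 ≡ 3 and 2581 ≡ 1 (mod 4), so (2567/2581) = +(2581/2567).
Reduce top mod 2567: now compute (14/2567).
Pull out 2: since 2567 ≡ 7 (mod 8), (2/2567) = +1.
Reciprocity: 7 ≡ 3 and 2567 ≡ 3 (mod 4), so (7/2567) = −(2567/7).
Reduce top mod 7: now compute (5/7).
Reciprocity: 5 ≡ 1 and 7 ≡ 3 (mod 4), so (5/7) = +(7/5).
Reduce top mod 5: now compute (2/5).
Pull out 2: since 5 ≡ 5 (mod 8), (2/5) = -1.
Reached (1/5) = 1. Collecting the sign flips along the way, the symbol is +1.

1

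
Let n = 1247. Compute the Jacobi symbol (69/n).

1

Reciprocity: 69 ≡ 1 and 1247 ≡ 3 (mod 4), so (69/1247) = +(1247/69).
Reduce top mod 69: now compute (5/69).
Reciprocity: 5 ≡ 1 and 69 ≡ 1 (mod 4), so (5/69) = +(69/5).
Reduce top mod 5: now compute (4/5).
Pull out 2^2: since 5 ≡ 5 (mod 8), (2/5) = -1, so (2/5)^2 = +1.
Reached (1/5) = 1. Collecting the sign flips along the way, the symbol is +1.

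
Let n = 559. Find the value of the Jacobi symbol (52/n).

Pull out 2^2: since 559 ≡ 7 (mod 8), (2/559) = +1, so (2/559)^2 = +1.
Reciprocity: 13 ≡ 1 and 559 ≡ 3 (mod 4), so (13/559) = +(559/13).
Reduce top mod 13: now compute (0/13).
Top reduces to 0: gcd > 1, so the symbol is 0.

0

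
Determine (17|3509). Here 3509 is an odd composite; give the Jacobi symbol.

-1

Reciprocity: 17 ≡ 1 and 3509 ≡ 1 (mod 4), so (17/3509) = +(3509/17).
Reduce top mod 17: now compute (7/17).
Reciprocity: 7 ≡ 3 and 17 ≡ 1 (mod 4), so (7/17) = +(17/7).
Reduce top mod 7: now compute (3/7).
Reciprocity: 3 ≡ 3 and 7 ≡ 3 (mod 4), so (3/7) = −(7/3).
Reduce top mod 3: now compute (1/3).
Reached (1/3) = 1. Collecting the sign flips along the way, the symbol is -1.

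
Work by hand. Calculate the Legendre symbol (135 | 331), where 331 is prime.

Euler's criterion: (135/331) ≡ 135^165 (mod 331).
135^2 ≡ 20 (mod 331)
135^4 ≡ 69 (mod 331)
135^8 ≡ 127 (mod 331)
135^16 ≡ 241 (mod 331)
135^32 ≡ 156 (mod 331)
135^64 ≡ 173 (mod 331)
135^128 ≡ 139 (mod 331)
135^165 = 135^(128+32+4+1) ≡ 330 (mod 331).
Result is 330 ≡ −1, so (135/331) = −1.

-1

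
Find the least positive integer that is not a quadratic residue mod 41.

3

(2/41) = +1, so 2 is a residue.
(3/41) = −1, so 3 is the smallest positive non-residue mod 41.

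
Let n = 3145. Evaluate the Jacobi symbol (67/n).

-1

Reciprocity: 67 ≡ 3 and 3145 ≡ 1 (mod 4), so (67/3145) = +(3145/67).
Reduce top mod 67: now compute (63/67).
Reciprocity: 63 ≡ 3 and 67 ≡ 3 (mod 4), so (63/67) = −(67/63).
Reduce top mod 63: now compute (4/63).
Pull out 2^2: since 63 ≡ 7 (mod 8), (2/63) = +1, so (2/63)^2 = +1.
Reached (1/63) = 1. Collecting the sign flips along the way, the symbol is -1.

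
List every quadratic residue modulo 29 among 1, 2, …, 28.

Square k = 1,…,14 (k and 29−k give the same square):
1²=1, 2²=4, 3²=9, 4²=16, 5²=25, 6²≡7, 7²≡20, 8²≡6, 9²≡23, 10²≡13, 11²≡5, 12²≡28, 13²≡24, 14²≡22 (mod 29).
So the quadratic residues mod 29 are {1, 4, 5, 6, 7, 9, 13, 16, 20, 22, 23, 24, 25, 28}.

1, 4, 5, 6, 7, 9, 13, 16, 20, 22, 23, 24, 25, 28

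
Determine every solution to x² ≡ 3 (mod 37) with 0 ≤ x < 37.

15, 22

37 ≡ 1 (mod 4), so we find a root by search.
Trying successive values, 15² = 225 ≡ 3 (mod 37). The other root is 37 − 15 = 22.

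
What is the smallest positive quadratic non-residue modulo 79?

3

(2/79) = +1, so 2 is a residue.
(3/79) = −1, so 3 is the smallest positive non-residue mod 79.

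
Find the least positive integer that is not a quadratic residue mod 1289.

3

(2/1289) = +1, so 2 is a residue.
(3/1289) = −1, so 3 is the smallest positive non-residue mod 1289.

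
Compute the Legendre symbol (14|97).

Euler's criterion: (14/97) ≡ 14^48 (mod 97).
14^2 ≡ 2 (mod 97)
14^4 ≡ 4 (mod 97)
14^8 ≡ 16 (mod 97)
14^16 ≡ 62 (mod 97)
14^32 ≡ 61 (mod 97)
14^48 = 14^(32+16) ≡ 96 (mod 97).
Result is 96 ≡ −1, so (14/97) = −1.

-1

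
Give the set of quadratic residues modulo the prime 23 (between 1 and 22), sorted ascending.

1, 2, 3, 4, 6, 8, 9, 12, 13, 16, 18

Square k = 1,…,11 (k and 23−k give the same square):
1²=1, 2²=4, 3²=9, 4²=16, 5²≡2, 6²≡13, 7²≡3, 8²≡18, 9²≡12, 10²≡8, 11²≡6 (mod 23).
So the quadratic residues mod 23 are {1, 2, 3, 4, 6, 8, 9, 12, 13, 16, 18}.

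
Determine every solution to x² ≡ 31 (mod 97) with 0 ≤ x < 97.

15, 82

97 ≡ 1 (mod 4), so we find a root by search.
Trying successive values, 15² = 225 ≡ 31 (mod 97). The other root is 97 − 15 = 82.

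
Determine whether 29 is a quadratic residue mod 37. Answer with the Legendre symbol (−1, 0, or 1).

Euler's criterion: (29/37) ≡ 29^18 (mod 37).
29^2 ≡ 27 (mod 37)
29^4 ≡ 26 (mod 37)
29^8 ≡ 10 (mod 37)
29^16 ≡ 26 (mod 37)
29^18 = 29^(16+2) ≡ 36 (mod 37).
Result is 36 ≡ −1, so (29/37) = −1.

-1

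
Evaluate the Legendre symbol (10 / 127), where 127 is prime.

Euler's criterion: (10/127) ≡ 10^63 (mod 127).
10^2 ≡ 100 (mod 127)
10^4 ≡ 94 (mod 127)
10^8 ≡ 73 (mod 127)
10^16 ≡ 122 (mod 127)
10^32 ≡ 25 (mod 127)
10^63 = 10^(32+16+8+4+2+1) ≡ 126 (mod 127).
Result is 126 ≡ −1, so (10/127) = −1.

-1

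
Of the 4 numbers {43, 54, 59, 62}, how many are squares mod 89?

(43/89) = -1 → non-residue.
(54/89) = -1 → non-residue.
(59/89) = -1 → non-residue.
(62/89) = -1 → non-residue.
Total quadratic residues among the 4: 0.

0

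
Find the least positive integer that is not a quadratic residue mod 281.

(2/281) = +1, so 2 is a residue.
(3/281) = −1, so 3 is the smallest positive non-residue mod 281.

3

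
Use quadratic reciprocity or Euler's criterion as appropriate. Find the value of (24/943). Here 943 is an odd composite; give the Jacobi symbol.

Pull out 2^3: since 943 ≡ 7 (mod 8), (2/943) = +1, so (2/943)^3 = +1.
Reciprocity: 3 ≡ 3 and 943 ≡ 3 (mod 4), so (3/943) = −(943/3).
Reduce top mod 3: now compute (1/3).
Reached (1/3) = 1. Collecting the sign flips along the way, the symbol is -1.

-1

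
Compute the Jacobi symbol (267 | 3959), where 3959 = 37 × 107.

Reciprocity: 267 ≡ 3 and 3959 ≡ 3 (mod 4), so (267/3959) = −(3959/267).
Reduce top mod 267: now compute (221/267).
Reciprocity: 221 ≡ 1 and 267 ≡ 3 (mod 4), so (221/267) = +(267/221).
Reduce top mod 221: now compute (46/221).
Pull out 2: since 221 ≡ 5 (mod 8), (2/221) = -1.
Reciprocity: 23 ≡ 3 and 221 ≡ 1 (mod 4), so (23/221) = +(221/23).
Reduce top mod 23: now compute (14/23).
Pull out 2: since 23 ≡ 7 (mod 8), (2/23) = +1.
Reciprocity: 7 ≡ 3 and 23 ≡ 3 (mod 4), so (7/23) = −(23/7).
Reduce top mod 7: now compute (2/7).
Pull out 2: since 7 ≡ 7 (mod 8), (2/7) = +1.
Reached (1/7) = 1. Collecting the sign flips along the way, the symbol is -1.

-1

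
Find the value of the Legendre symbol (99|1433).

Reciprocity: 99 ≡ 3 and 1433 ≡ 1 (mod 4), so (99/1433) = +(1433/99).
Reduce top mod 99: now compute (47/99).
Reciprocity: 47 ≡ 3 and 99 ≡ 3 (mod 4), so (47/99) = −(99/47).
Reduce top mod 47: now compute (5/47).
Reciprocity: 5 ≡ 1 and 47 ≡ 3 (mod 4), so (5/47) = +(47/5).
Reduce top mod 5: now compute (2/5).
Pull out 2: since 5 ≡ 5 (mod 8), (2/5) = -1.
Reached (1/5) = 1. Collecting the sign flips along the way, the symbol is +1.

1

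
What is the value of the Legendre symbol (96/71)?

1

First reduce: 96 ≡ 25 (mod 71).
Reciprocity: 25 ≡ 1 and 71 ≡ 3 (mod 4), so (25/71) = +(71/25).
Reduce top mod 25: now compute (21/25).
Reciprocity: 21 ≡ 1 and 25 ≡ 1 (mod 4), so (21/25) = +(25/21).
Reduce top mod 21: now compute (4/21).
Pull out 2^2: since 21 ≡ 5 (mod 8), (2/21) = -1, so (2/21)^2 = +1.
Reached (1/21) = 1. Collecting the sign flips along the way, the symbol is +1.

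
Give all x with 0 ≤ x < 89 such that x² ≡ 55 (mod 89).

89 ≡ 1 (mod 4), so we find a root by search.
Trying successive values, 12² = 144 ≡ 55 (mod 89). The other root is 89 − 12 = 77.

12, 77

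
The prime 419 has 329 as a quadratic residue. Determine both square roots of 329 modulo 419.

76, 343

Since 419 ≡ 3 (mod 4), a square root of 329 is 329^((419+1)/4) = 329^105 mod 419.
Repeated squaring: 329^2≡139, 329^4≡47, 329^8≡114, 329^16≡7, 329^32≡49, 329^64≡306 (mod 419).
329^105 = 329^(64+32+8+1) ≡ 343 (mod 419).
Check: 343² = 117649 ≡ 329 (mod 419). The two roots are 76 and 343.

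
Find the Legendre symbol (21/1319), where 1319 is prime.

1

Reciprocity: 21 ≡ 1 and 1319 ≡ 3 (mod 4), so (21/1319) = +(1319/21).
Reduce top mod 21: now compute (17/21).
Reciprocity: 17 ≡ 1 and 21 ≡ 1 (mod 4), so (17/21) = +(21/17).
Reduce top mod 17: now compute (4/17).
Pull out 2^2: since 17 ≡ 1 (mod 8), (2/17) = +1, so (2/17)^2 = +1.
Reached (1/17) = 1. Collecting the sign flips along the way, the symbol is +1.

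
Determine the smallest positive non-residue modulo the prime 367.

(2/367) = +1, so 2 is a residue.
(3/367) = −1, so 3 is the smallest positive non-residue mod 367.

3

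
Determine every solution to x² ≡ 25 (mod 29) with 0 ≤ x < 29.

29 ≡ 1 (mod 4), so we find a root by search.
Trying successive values, 5² = 25 ≡ 25 (mod 29). The other root is 29 − 5 = 24.

5, 24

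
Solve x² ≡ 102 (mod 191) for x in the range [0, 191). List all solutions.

22, 169

Since 191 ≡ 3 (mod 4), a square root of 102 is 102^((191+1)/4) = 102^48 mod 191.
Repeated squaring: 102^2≡90, 102^4≡78, 102^8≡163, 102^16≡20, 102^32≡18 (mod 191).
102^48 = 102^(32+16) ≡ 169 (mod 191).
Check: 169² = 28561 ≡ 102 (mod 191). The two roots are 22 and 169.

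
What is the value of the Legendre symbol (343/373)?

1

Reciprocity: 343 ≡ 3 and 373 ≡ 1 (mod 4), so (343/373) = +(373/343).
Reduce top mod 343: now compute (30/343).
Pull out 2: since 343 ≡ 7 (mod 8), (2/343) = +1.
Reciprocity: 15 ≡ 3 and 343 ≡ 3 (mod 4), so (15/343) = −(343/15).
Reduce top mod 15: now compute (13/15).
Reciprocity: 13 ≡ 1 and 15 ≡ 3 (mod 4), so (13/15) = +(15/13).
Reduce top mod 13: now compute (2/13).
Pull out 2: since 13 ≡ 5 (mod 8), (2/13) = -1.
Reached (1/13) = 1. Collecting the sign flips along the way, the symbol is +1.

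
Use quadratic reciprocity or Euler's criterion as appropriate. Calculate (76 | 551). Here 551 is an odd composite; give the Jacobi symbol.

Pull out 2^2: since 551 ≡ 7 (mod 8), (2/551) = +1, so (2/551)^2 = +1.
Reciprocity: 19 ≡ 3 and 551 ≡ 3 (mod 4), so (19/551) = −(551/19).
Reduce top mod 19: now compute (0/19).
Top reduces to 0: gcd > 1, so the symbol is 0.

0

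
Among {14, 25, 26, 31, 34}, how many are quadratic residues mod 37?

(14/37) = -1 → non-residue.
(25/37) = +1 → QR.
(26/37) = +1 → QR.
(31/37) = -1 → non-residue.
(34/37) = +1 → QR.
Total quadratic residues among the 5: 3.

3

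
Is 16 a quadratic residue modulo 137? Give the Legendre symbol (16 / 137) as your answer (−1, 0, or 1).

Pull out 2^4: since 137 ≡ 1 (mod 8), (2/137) = +1, so (2/137)^4 = +1.
Reached (1/137) = 1. Collecting the sign flips along the way, the symbol is +1.

1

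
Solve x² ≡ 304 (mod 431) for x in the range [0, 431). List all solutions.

74, 357

Since 431 ≡ 3 (mod 4), a square root of 304 is 304^((431+1)/4) = 304^108 mod 431.
Repeated squaring: 304^2≡182, 304^4≡368, 304^8≡90, 304^16≡342, 304^32≡163, 304^64≡278 (mod 431).
304^108 = 304^(64+32+8+4) ≡ 357 (mod 431).
Check: 357² = 127449 ≡ 304 (mod 431). The two roots are 74 and 357.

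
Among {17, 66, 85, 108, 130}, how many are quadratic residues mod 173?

(17/173) = -1 → non-residue.
(66/173) = -1 → non-residue.
(85/173) = +1 → QR.
(108/173) = -1 → non-residue.
(130/173) = +1 → QR.
Total quadratic residues among the 5: 2.

2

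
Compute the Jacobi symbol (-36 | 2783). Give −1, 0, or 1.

-1

First reduce: -36 ≡ 2747 (mod 2783).
Reciprocity: 2747 ≡ 3 and 2783 ≡ 3 (mod 4), so (2747/2783) = −(2783/2747).
Reduce top mod 2747: now compute (36/2747).
Pull out 2^2: since 2747 ≡ 3 (mod 8), (2/2747) = -1, so (2/2747)^2 = +1.
Reciprocity: 9 ≡ 1 and 2747 ≡ 3 (mod 4), so (9/2747) = +(2747/9).
Reduce top mod 9: now compute (2/9).
Pull out 2: since 9 ≡ 1 (mod 8), (2/9) = +1.
Reached (1/9) = 1. Collecting the sign flips along the way, the symbol is -1.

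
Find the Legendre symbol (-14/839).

Euler's criterion: (-14/839) ≡ 825^419 (mod 839).
825^2 ≡ 196 (mod 839)
825^4 ≡ 661 (mod 839)
825^8 ≡ 641 (mod 839)
825^16 ≡ 610 (mod 839)
825^32 ≡ 423 (mod 839)
825^64 ≡ 222 (mod 839)
825^128 ≡ 622 (mod 839)
825^256 ≡ 105 (mod 839)
825^419 = 825^(256+128+32+2+1) ≡ 838 (mod 839).
Result is 838 ≡ −1, so (-14/839) = −1.

-1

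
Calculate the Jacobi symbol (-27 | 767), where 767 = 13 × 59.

First reduce: -27 ≡ 740 (mod 767).
Pull out 2^2: since 767 ≡ 7 (mod 8), (2/767) = +1, so (2/767)^2 = +1.
Reciprocity: 185 ≡ 1 and 767 ≡ 3 (mod 4), so (185/767) = +(767/185).
Reduce top mod 185: now compute (27/185).
Reciprocity: 27 ≡ 3 and 185 ≡ 1 (mod 4), so (27/185) = +(185/27).
Reduce top mod 27: now compute (23/27).
Reciprocity: 23 ≡ 3 and 27 ≡ 3 (mod 4), so (23/27) = −(27/23).
Reduce top mod 23: now compute (4/23).
Pull out 2^2: since 23 ≡ 7 (mod 8), (2/23) = +1, so (2/23)^2 = +1.
Reached (1/23) = 1. Collecting the sign flips along the way, the symbol is -1.

-1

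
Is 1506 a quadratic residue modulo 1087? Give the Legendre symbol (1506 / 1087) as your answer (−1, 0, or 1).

1

First reduce: 1506 ≡ 419 (mod 1087).
Reciprocity: 419 ≡ 3 and 1087 ≡ 3 (mod 4), so (419/1087) = −(1087/419).
Reduce top mod 419: now compute (249/419).
Reciprocity: 249 ≡ 1 and 419 ≡ 3 (mod 4), so (249/419) = +(419/249).
Reduce top mod 249: now compute (170/249).
Pull out 2: since 249 ≡ 1 (mod 8), (2/249) = +1.
Reciprocity: 85 ≡ 1 and 249 ≡ 1 (mod 4), so (85/249) = +(249/85).
Reduce top mod 85: now compute (79/85).
Reciprocity: 79 ≡ 3 and 85 ≡ 1 (mod 4), so (79/85) = +(85/79).
Reduce top mod 79: now compute (6/79).
Pull out 2: since 79 ≡ 7 (mod 8), (2/79) = +1.
Reciprocity: 3 ≡ 3 and 79 ≡ 3 (mod 4), so (3/79) = −(79/3).
Reduce top mod 3: now compute (1/3).
Reached (1/3) = 1. Collecting the sign flips along the way, the symbol is +1.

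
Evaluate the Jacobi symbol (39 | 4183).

-1

Reciprocity: 39 ≡ 3 and 4183 ≡ 3 (mod 4), so (39/4183) = −(4183/39).
Reduce top mod 39: now compute (10/39).
Pull out 2: since 39 ≡ 7 (mod 8), (2/39) = +1.
Reciprocity: 5 ≡ 1 and 39 ≡ 3 (mod 4), so (5/39) = +(39/5).
Reduce top mod 5: now compute (4/5).
Pull out 2^2: since 5 ≡ 5 (mod 8), (2/5) = -1, so (2/5)^2 = +1.
Reached (1/5) = 1. Collecting the sign flips along the way, the symbol is -1.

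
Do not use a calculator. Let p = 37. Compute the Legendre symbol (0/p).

Top reduces to 0: gcd > 1, so the symbol is 0.

0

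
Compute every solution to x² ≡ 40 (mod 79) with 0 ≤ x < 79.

35, 44

Since 79 ≡ 3 (mod 4), a square root of 40 is 40^((79+1)/4) = 40^20 mod 79.
Repeated squaring: 40^2≡20, 40^4≡5, 40^8≡25, 40^16≡72 (mod 79).
40^20 = 40^(16+4) ≡ 44 (mod 79).
Check: 44² = 1936 ≡ 40 (mod 79). The two roots are 35 and 44.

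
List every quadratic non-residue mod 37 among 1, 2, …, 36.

Square k = 1,…,18 (k and 37−k give the same square):
1²=1, 2²=4, 3²=9, 4²=16, 5²=25, 6²=36, 7²≡12, 8²≡27, 9²≡7, 10²≡26, 11²≡10, 12²≡33, 13²≡21, 14²≡11, 15²≡3, 16²≡34, 17²≡30, 18²≡28 (mod 37).
The residues are {1, 3, 4, 7, 9, 10, 11, 12, 16, 21, 25, 26, 27, 28, 30, 33, 34, 36}; the non-residues are the remaining 18 nonzero classes.

2,5,6,8,13,14,15,17,18,19,20,22,23,24,29,31,32,35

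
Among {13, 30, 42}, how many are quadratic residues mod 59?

(13/59) = -1 → non-residue.
(30/59) = -1 → non-residue.
(42/59) = -1 → non-residue.
Total quadratic residues among the 3: 0.

0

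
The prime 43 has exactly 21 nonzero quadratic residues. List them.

1 4 6 9 10 11 13 14 15 16 17 21 23 24 25 31 35 36 38 40 41

Square k = 1,…,21 (k and 43−k give the same square):
1²=1, 2²=4, 3²=9, 4²=16, 5²=25, 6²=36, 7²≡6, 8²≡21, 9²≡38, 10²≡14, 11²≡35, 12²≡15, 13²≡40, 14²≡24, 15²≡10, 16²≡41, 17²≡31, 18²≡23, 19²≡17, 20²≡13, 21²≡11 (mod 43).
So the quadratic residues mod 43 are {1, 4, 6, 9, 10, 11, 13, 14, 15, 16, 17, 21, 23, 24, 25, 31, 35, 36, 38, 40, 41}.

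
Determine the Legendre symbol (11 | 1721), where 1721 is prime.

1

Reciprocity: 11 ≡ 3 and 1721 ≡ 1 (mod 4), so (11/1721) = +(1721/11).
Reduce top mod 11: now compute (5/11).
Reciprocity: 5 ≡ 1 and 11 ≡ 3 (mod 4), so (5/11) = +(11/5).
Reduce top mod 5: now compute (1/5).
Reached (1/5) = 1. Collecting the sign flips along the way, the symbol is +1.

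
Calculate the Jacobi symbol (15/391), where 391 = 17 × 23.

Reciprocity: 15 ≡ 3 and 391 ≡ 3 (mod 4), so (15/391) = −(391/15).
Reduce top mod 15: now compute (1/15).
Reached (1/15) = 1. Collecting the sign flips along the way, the symbol is -1.

-1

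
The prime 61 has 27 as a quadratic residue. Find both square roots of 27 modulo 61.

24, 37

61 ≡ 1 (mod 4), so we find a root by search.
Trying successive values, 24² = 576 ≡ 27 (mod 61). The other root is 61 − 24 = 37.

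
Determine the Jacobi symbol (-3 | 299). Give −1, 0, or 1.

First reduce: -3 ≡ 296 (mod 299).
Pull out 2^3: since 299 ≡ 3 (mod 8), (2/299) = -1, so (2/299)^3 = -1.
Reciprocity: 37 ≡ 1 and 299 ≡ 3 (mod 4), so (37/299) = +(299/37).
Reduce top mod 37: now compute (3/37).
Reciprocity: 3 ≡ 3 and 37 ≡ 1 (mod 4), so (3/37) = +(37/3).
Reduce top mod 3: now compute (1/3).
Reached (1/3) = 1. Collecting the sign flips along the way, the symbol is -1.

-1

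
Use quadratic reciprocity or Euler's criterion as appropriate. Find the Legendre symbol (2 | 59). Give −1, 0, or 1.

-1

Pull out 2: since 59 ≡ 3 (mod 8), (2/59) = -1.
Reached (1/59) = 1. Collecting the sign flips along the way, the symbol is -1.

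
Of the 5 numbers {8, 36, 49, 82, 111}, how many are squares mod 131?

(8/131) = -1 → non-residue.
(36/131) = +1 → QR.
(49/131) = +1 → QR.
(82/131) = -1 → non-residue.
(111/131) = -1 → non-residue.
Total quadratic residues among the 5: 2.

2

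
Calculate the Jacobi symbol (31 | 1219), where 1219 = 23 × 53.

Reciprocity: 31 ≡ 3 and 1219 ≡ 3 (mod 4), so (31/1219) = −(1219/31).
Reduce top mod 31: now compute (10/31).
Pull out 2: since 31 ≡ 7 (mod 8), (2/31) = +1.
Reciprocity: 5 ≡ 1 and 31 ≡ 3 (mod 4), so (5/31) = +(31/5).
Reduce top mod 5: now compute (1/5).
Reached (1/5) = 1. Collecting the sign flips along the way, the symbol is -1.

-1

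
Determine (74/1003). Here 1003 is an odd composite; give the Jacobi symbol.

Pull out 2: since 1003 ≡ 3 (mod 8), (2/1003) = -1.
Reciprocity: 37 ≡ 1 and 1003 ≡ 3 (mod 4), so (37/1003) = +(1003/37).
Reduce top mod 37: now compute (4/37).
Pull out 2^2: since 37 ≡ 5 (mod 8), (2/37) = -1, so (2/37)^2 = +1.
Reached (1/37) = 1. Collecting the sign flips along the way, the symbol is -1.

-1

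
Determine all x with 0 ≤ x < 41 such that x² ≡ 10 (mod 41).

41 ≡ 1 (mod 4), so we find a root by search.
Trying successive values, 16² = 256 ≡ 10 (mod 41). The other root is 41 − 16 = 25.

16, 25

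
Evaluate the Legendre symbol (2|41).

1

Pull out 2: since 41 ≡ 1 (mod 8), (2/41) = +1.
Reached (1/41) = 1. Collecting the sign flips along the way, the symbol is +1.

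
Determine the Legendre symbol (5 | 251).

1

Reciprocity: 5 ≡ 1 and 251 ≡ 3 (mod 4), so (5/251) = +(251/5).
Reduce top mod 5: now compute (1/5).
Reached (1/5) = 1. Collecting the sign flips along the way, the symbol is +1.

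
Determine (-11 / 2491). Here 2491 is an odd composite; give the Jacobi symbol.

1

First reduce: -11 ≡ 2480 (mod 2491).
Pull out 2^4: since 2491 ≡ 3 (mod 8), (2/2491) = -1, so (2/2491)^4 = +1.
Reciprocity: 155 ≡ 3 and 2491 ≡ 3 (mod 4), so (155/2491) = −(2491/155).
Reduce top mod 155: now compute (11/155).
Reciprocity: 11 ≡ 3 and 155 ≡ 3 (mod 4), so (11/155) = −(155/11).
Reduce top mod 11: now compute (1/11).
Reached (1/11) = 1. Collecting the sign flips along the way, the symbol is +1.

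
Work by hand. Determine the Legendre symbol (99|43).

1

First reduce: 99 ≡ 13 (mod 43).
Reciprocity: 13 ≡ 1 and 43 ≡ 3 (mod 4), so (13/43) = +(43/13).
Reduce top mod 13: now compute (4/13).
Pull out 2^2: since 13 ≡ 5 (mod 8), (2/13) = -1, so (2/13)^2 = +1.
Reached (1/13) = 1. Collecting the sign flips along the way, the symbol is +1.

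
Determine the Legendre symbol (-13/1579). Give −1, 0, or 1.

First reduce: -13 ≡ 1566 (mod 1579).
Pull out 2: since 1579 ≡ 3 (mod 8), (2/1579) = -1.
Reciprocity: 783 ≡ 3 and 1579 ≡ 3 (mod 4), so (783/1579) = −(1579/783).
Reduce top mod 783: now compute (13/783).
Reciprocity: 13 ≡ 1 and 783 ≡ 3 (mod 4), so (13/783) = +(783/13).
Reduce top mod 13: now compute (3/13).
Reciprocity: 3 ≡ 3 and 13 ≡ 1 (mod 4), so (3/13) = +(13/3).
Reduce top mod 3: now compute (1/3).
Reached (1/3) = 1. Collecting the sign flips along the way, the symbol is +1.

1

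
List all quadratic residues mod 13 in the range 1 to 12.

1, 3, 4, 9, 10, 12

Square k = 1,…,6 (k and 13−k give the same square):
1²=1, 2²=4, 3²=9, 4²≡3, 5²≡12, 6²≡10 (mod 13).
So the quadratic residues mod 13 are {1, 3, 4, 9, 10, 12}.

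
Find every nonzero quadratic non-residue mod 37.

Square k = 1,…,18 (k and 37−k give the same square):
1²=1, 2²=4, 3²=9, 4²=16, 5²=25, 6²=36, 7²≡12, 8²≡27, 9²≡7, 10²≡26, 11²≡10, 12²≡33, 13²≡21, 14²≡11, 15²≡3, 16²≡34, 17²≡30, 18²≡28 (mod 37).
The residues are {1, 3, 4, 7, 9, 10, 11, 12, 16, 21, 25, 26, 27, 28, 30, 33, 34, 36}; the non-residues are the remaining 18 nonzero classes.

2,5,6,8,13,14,15,17,18,19,20,22,23,24,29,31,32,35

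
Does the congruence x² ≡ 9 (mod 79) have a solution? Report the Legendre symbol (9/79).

Euler's criterion: (9/79) ≡ 9^39 (mod 79).
9^2 ≡ 2 (mod 79)
9^4 ≡ 4 (mod 79)
9^8 ≡ 16 (mod 79)
9^16 ≡ 19 (mod 79)
9^32 ≡ 45 (mod 79)
9^39 = 9^(32+4+2+1) ≡ 1 (mod 79).
Result is 1, so (9/79) = 1.

1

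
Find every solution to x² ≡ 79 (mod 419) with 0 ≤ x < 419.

181, 238

Since 419 ≡ 3 (mod 4), a square root of 79 is 79^((419+1)/4) = 79^105 mod 419.
Repeated squaring: 79^2≡375, 79^4≡260, 79^8≡141, 79^16≡188, 79^32≡148, 79^64≡116 (mod 419).
79^105 = 79^(64+32+8+1) ≡ 238 (mod 419).
Check: 238² = 56644 ≡ 79 (mod 419). The two roots are 181 and 238.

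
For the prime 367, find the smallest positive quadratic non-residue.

3

(2/367) = +1, so 2 is a residue.
(3/367) = −1, so 3 is the smallest positive non-residue mod 367.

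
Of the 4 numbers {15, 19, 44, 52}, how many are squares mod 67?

2

(15/67) = +1 → QR.
(19/67) = +1 → QR.
(44/67) = -1 → non-residue.
(52/67) = -1 → non-residue.
Total quadratic residues among the 4: 2.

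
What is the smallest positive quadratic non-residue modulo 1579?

2

(2/1579) = −1, so 2 is the smallest positive non-residue mod 1579.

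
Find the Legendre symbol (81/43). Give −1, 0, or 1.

First reduce: 81 ≡ 38 (mod 43).
Pull out 2: since 43 ≡ 3 (mod 8), (2/43) = -1.
Reciprocity: 19 ≡ 3 and 43 ≡ 3 (mod 4), so (19/43) = −(43/19).
Reduce top mod 19: now compute (5/19).
Reciprocity: 5 ≡ 1 and 19 ≡ 3 (mod 4), so (5/19) = +(19/5).
Reduce top mod 5: now compute (4/5).
Pull out 2^2: since 5 ≡ 5 (mod 8), (2/5) = -1, so (2/5)^2 = +1.
Reached (1/5) = 1. Collecting the sign flips along the way, the symbol is +1.

1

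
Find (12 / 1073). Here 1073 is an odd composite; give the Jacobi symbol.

Pull out 2^2: since 1073 ≡ 1 (mod 8), (2/1073) = +1, so (2/1073)^2 = +1.
Reciprocity: 3 ≡ 3 and 1073 ≡ 1 (mod 4), so (3/1073) = +(1073/3).
Reduce top mod 3: now compute (2/3).
Pull out 2: since 3 ≡ 3 (mod 8), (2/3) = -1.
Reached (1/3) = 1. Collecting the sign flips along the way, the symbol is -1.

-1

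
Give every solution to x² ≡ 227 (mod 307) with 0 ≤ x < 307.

Since 307 ≡ 3 (mod 4), a square root of 227 is 227^((307+1)/4) = 227^77 mod 307.
Repeated squaring: 227^2≡260, 227^4≡60, 227^8≡223, 227^16≡302, 227^32≡25, 227^64≡11 (mod 307).
227^77 = 227^(64+8+4+1) ≡ 278 (mod 307).
Check: 278² = 77284 ≡ 227 (mod 307). The two roots are 29 and 278.

29, 278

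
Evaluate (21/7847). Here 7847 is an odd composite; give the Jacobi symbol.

0

Reciprocity: 21 ≡ 1 and 7847 ≡ 3 (mod 4), so (21/7847) = +(7847/21).
Reduce top mod 21: now compute (14/21).
Pull out 2: since 21 ≡ 5 (mod 8), (2/21) = -1.
Reciprocity: 7 ≡ 3 and 21 ≡ 1 (mod 4), so (7/21) = +(21/7).
Reduce top mod 7: now compute (0/7).
Top reduces to 0: gcd > 1, so the symbol is 0.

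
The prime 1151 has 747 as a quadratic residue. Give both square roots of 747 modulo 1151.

352, 799

Since 1151 ≡ 3 (mod 4), a square root of 747 is 747^((1151+1)/4) = 747^288 mod 1151.
Repeated squaring: 747^2≡925, 747^4≡432, 747^8≡162, 747^16≡922, 747^32≡646, 747^64≡654, 747^128≡695, 747^256≡756 (mod 1151).
747^288 = 747^(256+32) ≡ 352 (mod 1151).
Check: 352² = 123904 ≡ 747 (mod 1151). The two roots are 352 and 799.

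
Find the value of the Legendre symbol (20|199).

Euler's criterion: (20/199) ≡ 20^99 (mod 199).
20^2 ≡ 2 (mod 199)
20^4 ≡ 4 (mod 199)
20^8 ≡ 16 (mod 199)
20^16 ≡ 57 (mod 199)
20^32 ≡ 65 (mod 199)
20^64 ≡ 46 (mod 199)
20^99 = 20^(64+32+2+1) ≡ 1 (mod 199).
Result is 1, so (20/199) = 1.

1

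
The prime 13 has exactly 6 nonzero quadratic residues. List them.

Square k = 1,…,6 (k and 13−k give the same square):
1²=1, 2²=4, 3²=9, 4²≡3, 5²≡12, 6²≡10 (mod 13).
So the quadratic residues mod 13 are {1, 3, 4, 9, 10, 12}.

1,3,4,9,10,12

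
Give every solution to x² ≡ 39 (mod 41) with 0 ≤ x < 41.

41 ≡ 1 (mod 4), so we find a root by search.
Trying successive values, 11² = 121 ≡ 39 (mod 41). The other root is 41 − 11 = 30.

11, 30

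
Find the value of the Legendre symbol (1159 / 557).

-1

First reduce: 1159 ≡ 45 (mod 557).
Reciprocity: 45 ≡ 1 and 557 ≡ 1 (mod 4), so (45/557) = +(557/45).
Reduce top mod 45: now compute (17/45).
Reciprocity: 17 ≡ 1 and 45 ≡ 1 (mod 4), so (17/45) = +(45/17).
Reduce top mod 17: now compute (11/17).
Reciprocity: 11 ≡ 3 and 17 ≡ 1 (mod 4), so (11/17) = +(17/11).
Reduce top mod 11: now compute (6/11).
Pull out 2: since 11 ≡ 3 (mod 8), (2/11) = -1.
Reciprocity: 3 ≡ 3 and 11 ≡ 3 (mod 4), so (3/11) = −(11/3).
Reduce top mod 3: now compute (2/3).
Pull out 2: since 3 ≡ 3 (mod 8), (2/3) = -1.
Reached (1/3) = 1. Collecting the sign flips along the way, the symbol is -1.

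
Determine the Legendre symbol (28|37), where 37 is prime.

1

Pull out 2^2: since 37 ≡ 5 (mod 8), (2/37) = -1, so (2/37)^2 = +1.
Reciprocity: 7 ≡ 3 and 37 ≡ 1 (mod 4), so (7/37) = +(37/7).
Reduce top mod 7: now compute (2/7).
Pull out 2: since 7 ≡ 7 (mod 8), (2/7) = +1.
Reached (1/7) = 1. Collecting the sign flips along the way, the symbol is +1.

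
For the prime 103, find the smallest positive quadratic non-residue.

(2/103) = +1, so 2 is a residue.
(3/103) = −1, so 3 is the smallest positive non-residue mod 103.

3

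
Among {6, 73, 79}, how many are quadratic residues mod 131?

(6/131) = -1 → non-residue.
(73/131) = -1 → non-residue.
(79/131) = -1 → non-residue.
Total quadratic residues among the 3: 0.

0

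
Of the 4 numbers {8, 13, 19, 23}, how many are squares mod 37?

(8/37) = -1 → non-residue.
(13/37) = -1 → non-residue.
(19/37) = -1 → non-residue.
(23/37) = -1 → non-residue.
Total quadratic residues among the 4: 0.

0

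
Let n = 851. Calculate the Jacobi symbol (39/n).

Reciprocity: 39 ≡ 3 and 851 ≡ 3 (mod 4), so (39/851) = −(851/39).
Reduce top mod 39: now compute (32/39).
Pull out 2^5: since 39 ≡ 7 (mod 8), (2/39) = +1, so (2/39)^5 = +1.
Reached (1/39) = 1. Collecting the sign flips along the way, the symbol is -1.

-1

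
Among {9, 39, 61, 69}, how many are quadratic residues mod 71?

(9/71) = +1 → QR.
(39/71) = -1 → non-residue.
(61/71) = -1 → non-residue.
(69/71) = -1 → non-residue.
Total quadratic residues among the 4: 1.

1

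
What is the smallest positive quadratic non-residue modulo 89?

3

(2/89) = +1, so 2 is a residue.
(3/89) = −1, so 3 is the smallest positive non-residue mod 89.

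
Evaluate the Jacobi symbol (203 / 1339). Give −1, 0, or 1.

Reciprocity: 203 ≡ 3 and 1339 ≡ 3 (mod 4), so (203/1339) = −(1339/203).
Reduce top mod 203: now compute (121/203).
Reciprocity: 121 ≡ 1 and 203 ≡ 3 (mod 4), so (121/203) = +(203/121).
Reduce top mod 121: now compute (82/121).
Pull out 2: since 121 ≡ 1 (mod 8), (2/121) = +1.
Reciprocity: 41 ≡ 1 and 121 ≡ 1 (mod 4), so (41/121) = +(121/41).
Reduce top mod 41: now compute (39/41).
Reciprocity: 39 ≡ 3 and 41 ≡ 1 (mod 4), so (39/41) = +(41/39).
Reduce top mod 39: now compute (2/39).
Pull out 2: since 39 ≡ 7 (mod 8), (2/39) = +1.
Reached (1/39) = 1. Collecting the sign flips along the way, the symbol is -1.

-1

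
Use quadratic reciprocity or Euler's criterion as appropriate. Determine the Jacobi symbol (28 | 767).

-1

Pull out 2^2: since 767 ≡ 7 (mod 8), (2/767) = +1, so (2/767)^2 = +1.
Reciprocity: 7 ≡ 3 and 767 ≡ 3 (mod 4), so (7/767) = −(767/7).
Reduce top mod 7: now compute (4/7).
Pull out 2^2: since 7 ≡ 7 (mod 8), (2/7) = +1, so (2/7)^2 = +1.
Reached (1/7) = 1. Collecting the sign flips along the way, the symbol is -1.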